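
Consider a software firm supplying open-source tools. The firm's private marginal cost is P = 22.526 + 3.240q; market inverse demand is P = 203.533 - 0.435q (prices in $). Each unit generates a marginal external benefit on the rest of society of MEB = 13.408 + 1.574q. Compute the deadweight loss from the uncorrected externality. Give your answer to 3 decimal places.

Market equilibrium (private): 22.526 + 3.240q = 203.533 - 0.435q → q_m = 49.2536.
Social marginal cost = private MC − MEB = 9.118 + 1.666q.
Set SMC = demand: 9.118 + 1.666q = 203.533 - 0.435q → q* = 92.5345.
Between q* and q_m the wedge demand − SMC runs linearly from 0 to MEB(q_m), so the loss is a triangle.
DWL = ½ × 43.2809 × 90.9332 = 1967.8354.

DWL = $1967.835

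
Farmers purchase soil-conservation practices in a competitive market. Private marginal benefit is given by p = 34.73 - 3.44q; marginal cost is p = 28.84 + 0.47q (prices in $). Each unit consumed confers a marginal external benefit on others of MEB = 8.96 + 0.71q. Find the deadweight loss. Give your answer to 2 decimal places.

DWL = $15.72

Market equilibrium (private): 28.84 + 0.47q = 34.73 - 3.44q → q_m = 1.5064.
Social marginal benefit = demand + MEB = 43.69 - 2.73q.
Set SMB = MC: 43.69 - 2.73q = 28.84 + 0.47q → q* = 4.6406.
Between q* and q_m the wedge SMB − MC runs linearly from 0 to MEB(q_m), so the loss is a triangle.
DWL = ½ × 3.1342 × 10.0295 = 15.7172.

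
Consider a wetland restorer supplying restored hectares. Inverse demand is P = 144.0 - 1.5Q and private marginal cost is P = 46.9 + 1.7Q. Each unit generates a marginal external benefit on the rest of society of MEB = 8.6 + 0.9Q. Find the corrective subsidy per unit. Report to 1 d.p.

Social marginal cost = private MC − MEB = 38.3 + 0.8Q.
Set SMC = demand: 38.3 + 0.8Q = 144.0 - 1.5Q → Q* = 45.9565.
The Pigouvian subsidy equals MEB at Q*: 8.6 + 0.9×45.9565 = 49.9609.

subsidy = 50.0 per unit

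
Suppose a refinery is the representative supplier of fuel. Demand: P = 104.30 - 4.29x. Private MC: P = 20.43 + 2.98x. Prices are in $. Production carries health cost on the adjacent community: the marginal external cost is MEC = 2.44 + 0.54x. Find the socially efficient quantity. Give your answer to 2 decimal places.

x* = 10.43

Social marginal cost = private MC + MEC = 22.87 + 3.52x.
Set SMC = demand: 22.87 + 3.52x = 104.30 - 4.29x → x* = 10.4264.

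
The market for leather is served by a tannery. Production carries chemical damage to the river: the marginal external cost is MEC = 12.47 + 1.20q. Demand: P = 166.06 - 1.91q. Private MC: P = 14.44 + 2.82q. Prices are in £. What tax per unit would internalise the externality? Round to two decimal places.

tax = £40.63 per unit

Social marginal cost = private MC + MEC = 26.91 + 4.02q.
Set SMC = demand: 26.91 + 4.02q = 166.06 - 1.91q → q* = 23.4654.
The Pigouvian tax equals MEC at q*: 12.47 + 1.20×23.4654 = 40.6285.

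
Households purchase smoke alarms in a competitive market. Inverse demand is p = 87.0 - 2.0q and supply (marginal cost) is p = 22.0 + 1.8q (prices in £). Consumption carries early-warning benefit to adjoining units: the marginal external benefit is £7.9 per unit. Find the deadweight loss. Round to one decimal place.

DWL = £8.2

Market equilibrium (private): 22.0 + 1.8q = 87.0 - 2.0q → q_m = 17.1053.
Social marginal benefit = demand + MEB = 94.9 - 2.0q.
Set SMB = MC: 94.9 - 2.0q = 22.0 + 1.8q → q* = 19.1842.
Between q* and q_m the wedge SMB − MC runs linearly from 0 to MEB(q_m), so the loss is a triangle.
DWL = ½ × 2.0789 × 7.9000 = 8.2117.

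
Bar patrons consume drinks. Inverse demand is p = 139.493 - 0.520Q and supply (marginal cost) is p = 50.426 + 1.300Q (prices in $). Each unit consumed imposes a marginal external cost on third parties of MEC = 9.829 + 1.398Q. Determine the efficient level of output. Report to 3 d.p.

Q* = 24.623

Social marginal benefit = demand − MEC = 129.664 - 1.918Q.
Set SMB = MC: 129.664 - 1.918Q = 50.426 + 1.300Q → Q* = 24.6234.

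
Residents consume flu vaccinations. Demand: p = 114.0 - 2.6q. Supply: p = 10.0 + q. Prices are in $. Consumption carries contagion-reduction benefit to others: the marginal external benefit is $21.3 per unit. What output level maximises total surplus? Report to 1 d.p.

q* = 34.8

Social marginal benefit = demand + MEB = 135.3 - 2.6q.
Set SMB = MC: 135.3 - 2.6q = 10.0 + q → q* = 34.8056.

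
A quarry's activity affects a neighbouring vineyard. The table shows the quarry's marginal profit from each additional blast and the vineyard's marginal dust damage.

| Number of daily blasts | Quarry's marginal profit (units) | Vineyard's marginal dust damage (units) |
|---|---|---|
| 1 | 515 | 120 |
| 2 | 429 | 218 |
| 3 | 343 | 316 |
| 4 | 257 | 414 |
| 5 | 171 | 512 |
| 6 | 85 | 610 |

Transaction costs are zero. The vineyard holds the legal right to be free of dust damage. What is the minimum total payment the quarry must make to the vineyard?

654

Efficient level: marginal profit ≥ marginal dust damage through level 3, so k* = 3.
With the vineyard holding the right, the quarry must at least compensate total damage at k*: 120 + 218 + 316 = 654.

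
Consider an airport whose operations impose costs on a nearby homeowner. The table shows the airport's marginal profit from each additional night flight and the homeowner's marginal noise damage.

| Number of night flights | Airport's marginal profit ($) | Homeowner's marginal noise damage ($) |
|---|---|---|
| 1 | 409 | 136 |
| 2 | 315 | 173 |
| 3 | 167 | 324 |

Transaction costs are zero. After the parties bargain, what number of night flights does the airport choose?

Bargaining reaches the level where marginal profit last exceeds marginal noise damage.
That holds through level 2 (315 ≥ 173) but not at 3 (167 < 324).

2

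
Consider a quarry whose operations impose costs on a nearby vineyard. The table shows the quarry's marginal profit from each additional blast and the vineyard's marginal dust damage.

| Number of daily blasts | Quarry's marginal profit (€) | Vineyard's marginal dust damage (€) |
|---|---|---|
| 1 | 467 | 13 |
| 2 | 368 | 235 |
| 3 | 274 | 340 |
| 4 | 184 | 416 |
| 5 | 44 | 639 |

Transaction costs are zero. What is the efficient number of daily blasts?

Bargaining reaches the level where marginal profit last exceeds marginal dust damage.
That holds through level 2 (368 ≥ 235) but not at 3 (274 < 340).

2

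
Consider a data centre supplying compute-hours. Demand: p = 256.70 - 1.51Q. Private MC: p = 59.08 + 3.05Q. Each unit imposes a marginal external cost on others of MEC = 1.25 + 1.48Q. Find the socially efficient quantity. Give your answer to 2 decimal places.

Q* = 32.51

Social marginal cost = private MC + MEC = 60.33 + 4.53Q.
Set SMC = demand: 60.33 + 4.53Q = 256.70 - 1.51Q → Q* = 32.5116.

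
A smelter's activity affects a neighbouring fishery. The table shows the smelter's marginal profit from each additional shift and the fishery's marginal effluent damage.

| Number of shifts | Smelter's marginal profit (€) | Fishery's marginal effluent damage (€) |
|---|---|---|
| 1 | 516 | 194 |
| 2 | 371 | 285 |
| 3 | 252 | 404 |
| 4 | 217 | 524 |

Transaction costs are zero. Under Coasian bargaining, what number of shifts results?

Bargaining reaches the level where marginal profit last exceeds marginal effluent damage.
That holds through level 2 (371 ≥ 285) but not at 3 (252 < 404).

2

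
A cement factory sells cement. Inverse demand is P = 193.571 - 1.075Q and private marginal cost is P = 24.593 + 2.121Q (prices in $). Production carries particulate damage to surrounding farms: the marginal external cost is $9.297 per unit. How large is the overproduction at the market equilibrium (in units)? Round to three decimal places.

2.909 units

Market equilibrium (private): 24.593 + 2.121Q = 193.571 - 1.075Q → Q_m = 52.8717.
Social marginal cost = private MC + MEC = 33.890 + 2.121Q.
Set SMC = demand: 33.890 + 2.121Q = 193.571 - 1.075Q → Q* = 49.9628.
Gap = |52.8717 − 49.9628| = 2.9089.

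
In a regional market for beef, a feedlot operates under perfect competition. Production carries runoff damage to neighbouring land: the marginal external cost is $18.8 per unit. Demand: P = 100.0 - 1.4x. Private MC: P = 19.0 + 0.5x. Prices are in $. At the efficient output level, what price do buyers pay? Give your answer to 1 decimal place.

P = $54.2

Social marginal cost = private MC + MEC = 37.8 + 0.5x.
Set SMC = demand: 37.8 + 0.5x = 100.0 - 1.4x → x* = 32.7368.
Consumer price on the demand curve at x*: 100.0 − 1.4×32.7368 = 54.1685.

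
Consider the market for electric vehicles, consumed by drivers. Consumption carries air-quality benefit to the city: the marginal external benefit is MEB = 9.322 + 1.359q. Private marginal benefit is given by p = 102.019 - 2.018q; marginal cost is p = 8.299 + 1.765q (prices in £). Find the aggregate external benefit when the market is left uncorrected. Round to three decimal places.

Market equilibrium (private): 8.299 + 1.765q = 102.019 - 2.018q → q_m = 24.7740.
Total external benefit = ∫₀^{q_m} (9.322 + 1.359q) dq = 9.322×24.7740 + ½×1.359×24.7740² = 647.9871.

£647.987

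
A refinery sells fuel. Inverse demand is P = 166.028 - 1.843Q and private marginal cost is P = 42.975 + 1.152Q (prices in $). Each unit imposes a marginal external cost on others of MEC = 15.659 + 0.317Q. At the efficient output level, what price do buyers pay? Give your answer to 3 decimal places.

Social marginal cost = private MC + MEC = 58.634 + 1.469Q.
Set SMC = demand: 58.634 + 1.469Q = 166.028 - 1.843Q → Q* = 32.4257.
Consumer price on the demand curve at Q*: 166.028 − 1.843×32.4257 = 106.2674.

P = $106.267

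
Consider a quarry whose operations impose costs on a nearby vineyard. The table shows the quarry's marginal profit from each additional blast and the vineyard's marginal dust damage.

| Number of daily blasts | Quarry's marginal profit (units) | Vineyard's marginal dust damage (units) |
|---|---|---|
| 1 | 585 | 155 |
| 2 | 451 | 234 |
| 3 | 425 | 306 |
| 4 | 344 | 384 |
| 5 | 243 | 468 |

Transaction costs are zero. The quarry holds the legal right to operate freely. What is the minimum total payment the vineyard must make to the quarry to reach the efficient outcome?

587

Left alone the quarry would choose level 5 (marginal profit stays positive).
Efficient level: k* = 3 (marginal profit ≥ marginal dust damage through 3).
The vineyard must at least cover the quarry's forgone profit from cutting 5→3: 344 + 243 = 587.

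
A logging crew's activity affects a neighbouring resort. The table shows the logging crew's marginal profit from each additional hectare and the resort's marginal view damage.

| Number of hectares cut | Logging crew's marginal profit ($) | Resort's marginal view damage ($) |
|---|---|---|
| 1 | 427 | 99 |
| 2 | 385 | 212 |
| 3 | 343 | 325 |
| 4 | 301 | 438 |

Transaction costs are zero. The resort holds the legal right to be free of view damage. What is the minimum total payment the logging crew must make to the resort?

Efficient level: marginal profit ≥ marginal view damage through level 3, so k* = 3.
With the resort holding the right, the logging crew must at least compensate total damage at k*: 99 + 212 + 325 = 636.

$636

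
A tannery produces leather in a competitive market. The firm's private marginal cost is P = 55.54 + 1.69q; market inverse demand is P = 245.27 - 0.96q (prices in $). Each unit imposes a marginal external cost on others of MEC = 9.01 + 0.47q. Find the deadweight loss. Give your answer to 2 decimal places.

DWL = $291.65

Market equilibrium (private): 55.54 + 1.69q = 245.27 - 0.96q → q_m = 71.5962.
Social marginal cost = private MC + MEC = 64.55 + 2.16q.
Set SMC = demand: 64.55 + 2.16q = 245.27 - 0.96q → q* = 57.9231.
The welfare-loss triangle has base |q_m − q*| and height MEC(q_m) (the vertical gap between SMC and demand is zero at q* and MEC at q_m).
DWL = ½ × 13.6731 × 42.6602 = 291.6486.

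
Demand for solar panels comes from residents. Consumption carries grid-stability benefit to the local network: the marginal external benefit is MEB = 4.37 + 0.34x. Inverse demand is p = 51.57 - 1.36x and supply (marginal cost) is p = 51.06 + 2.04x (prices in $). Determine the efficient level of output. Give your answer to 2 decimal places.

Social marginal benefit = demand + MEB = 55.94 - 1.02x.
Set SMB = MC: 55.94 - 1.02x = 51.06 + 2.04x → x* = 1.5948.

x* = 1.59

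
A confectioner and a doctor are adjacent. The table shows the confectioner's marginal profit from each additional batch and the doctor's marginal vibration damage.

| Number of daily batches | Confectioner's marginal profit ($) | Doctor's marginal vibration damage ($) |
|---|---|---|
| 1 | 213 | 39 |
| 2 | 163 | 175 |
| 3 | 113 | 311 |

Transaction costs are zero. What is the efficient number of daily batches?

1

Bargaining reaches the level where marginal profit last exceeds marginal vibration damage.
That holds through level 1 (213 ≥ 39) but not at 2 (163 < 175).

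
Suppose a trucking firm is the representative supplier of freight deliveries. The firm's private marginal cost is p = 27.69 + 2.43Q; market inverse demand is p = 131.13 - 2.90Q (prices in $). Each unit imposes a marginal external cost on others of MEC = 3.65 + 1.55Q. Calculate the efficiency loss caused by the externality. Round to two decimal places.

Market equilibrium (private): 27.69 + 2.43Q = 131.13 - 2.90Q → Q_m = 19.4071.
Social marginal cost = private MC + MEC = 31.34 + 3.98Q.
Set SMC = demand: 31.34 + 3.98Q = 131.13 - 2.90Q → Q* = 14.5044.
The welfare-loss triangle has base |Q_m − Q*| and height MEC(Q_m) (the vertical gap between SMC and demand is zero at Q* and MEC at Q_m).
DWL = ½ × 4.9027 × 33.7311 = 82.6867.

DWL = $82.69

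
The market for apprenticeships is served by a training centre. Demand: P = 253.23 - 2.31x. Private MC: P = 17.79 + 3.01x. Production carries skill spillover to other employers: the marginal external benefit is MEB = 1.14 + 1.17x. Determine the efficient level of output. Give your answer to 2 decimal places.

Social marginal cost = private MC − MEB = 16.65 + 1.84x.
Set SMC = demand: 16.65 + 1.84x = 253.23 - 2.31x → x* = 57.0072.

x* = 57.01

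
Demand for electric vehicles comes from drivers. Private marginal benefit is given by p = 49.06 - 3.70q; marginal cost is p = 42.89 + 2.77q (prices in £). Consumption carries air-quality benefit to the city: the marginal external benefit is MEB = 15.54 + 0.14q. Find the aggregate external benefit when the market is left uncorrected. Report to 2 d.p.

Market equilibrium (private): 42.89 + 2.77q = 49.06 - 3.70q → q_m = 0.9536.
Total external benefit = ∫₀^{q_m} (15.54 + 0.14q) dq = 15.54×0.9536 + ½×0.14×0.9536² = 14.8826.

£14.88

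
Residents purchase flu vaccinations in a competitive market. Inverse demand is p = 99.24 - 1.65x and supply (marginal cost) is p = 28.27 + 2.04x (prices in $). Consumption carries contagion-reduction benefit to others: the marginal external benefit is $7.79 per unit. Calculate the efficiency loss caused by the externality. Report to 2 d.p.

DWL = $8.22

Market equilibrium (private): 28.27 + 2.04x = 99.24 - 1.65x → x_m = 19.2331.
Social marginal benefit = demand + MEB = 107.03 - 1.65x.
Set SMB = MC: 107.03 - 1.65x = 28.27 + 2.04x → x* = 21.3442.
Height of the DWL triangle at x_m is SMB(x_m) − MC(x_m) = MEB(x_m) = 7.7900.
DWL = ½ × 2.1111 × 7.7900 = 8.2227.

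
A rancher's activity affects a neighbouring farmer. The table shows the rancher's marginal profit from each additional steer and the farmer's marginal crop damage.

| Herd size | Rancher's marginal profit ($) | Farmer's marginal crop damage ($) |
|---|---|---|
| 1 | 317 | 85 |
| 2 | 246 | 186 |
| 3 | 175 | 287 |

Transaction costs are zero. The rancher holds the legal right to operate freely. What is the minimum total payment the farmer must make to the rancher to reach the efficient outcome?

$175

Left alone the rancher would choose level 3 (marginal profit stays positive).
Efficient level: k* = 2 (marginal profit ≥ marginal crop damage through 2).
The farmer must at least cover the rancher's forgone profit from cutting 3→2: 175 = 175.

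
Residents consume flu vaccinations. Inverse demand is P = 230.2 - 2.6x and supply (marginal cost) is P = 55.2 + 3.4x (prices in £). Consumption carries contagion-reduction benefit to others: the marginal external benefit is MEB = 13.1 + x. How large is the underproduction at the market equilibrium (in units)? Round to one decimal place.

8.5 units

Market equilibrium (private): 55.2 + 3.4x = 230.2 - 2.6x → x_m = 29.1667.
Social marginal benefit = demand + MEB = 243.3 - 1.6x.
Set SMB = MC: 243.3 - 1.6x = 55.2 + 3.4x → x* = 37.6200.
Gap = |29.1667 − 37.6200| = 8.4533.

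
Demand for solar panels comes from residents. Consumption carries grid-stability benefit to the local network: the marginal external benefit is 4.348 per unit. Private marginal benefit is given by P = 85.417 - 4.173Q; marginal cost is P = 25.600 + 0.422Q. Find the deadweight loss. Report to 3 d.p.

DWL = 2.057

Market equilibrium (private): 25.600 + 0.422Q = 85.417 - 4.173Q → Q_m = 13.0178.
Social marginal benefit = demand + MEB = 89.765 - 4.173Q.
Set SMB = MC: 89.765 - 4.173Q = 25.600 + 0.422Q → Q* = 13.9641.
The welfare-loss triangle has base |Q_m − Q*| and height MEB(Q_m) (the vertical gap between SMB and MC is zero at Q* and MEB at Q_m).
DWL = ½ × 0.9463 × 4.3480 = 2.0573.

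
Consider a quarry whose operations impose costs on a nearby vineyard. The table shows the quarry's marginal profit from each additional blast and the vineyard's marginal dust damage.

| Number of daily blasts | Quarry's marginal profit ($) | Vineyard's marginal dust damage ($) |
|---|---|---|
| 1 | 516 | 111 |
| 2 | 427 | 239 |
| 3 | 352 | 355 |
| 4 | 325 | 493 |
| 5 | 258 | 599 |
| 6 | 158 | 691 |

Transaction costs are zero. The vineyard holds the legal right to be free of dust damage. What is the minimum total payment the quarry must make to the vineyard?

Efficient level: marginal profit ≥ marginal dust damage through level 2, so k* = 2.
With the vineyard holding the right, the quarry must at least compensate total damage at k*: 111 + 239 = 350.

$350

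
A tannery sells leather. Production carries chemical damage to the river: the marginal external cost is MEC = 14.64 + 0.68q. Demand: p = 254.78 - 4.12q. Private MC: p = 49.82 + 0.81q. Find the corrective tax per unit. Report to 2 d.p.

tax = 37.71 per unit

Social marginal cost = private MC + MEC = 64.46 + 1.49q.
Set SMC = demand: 64.46 + 1.49q = 254.78 - 4.12q → q* = 33.9251.
The Pigouvian tax equals MEC at q*: 14.64 + 0.68×33.9251 = 37.7091.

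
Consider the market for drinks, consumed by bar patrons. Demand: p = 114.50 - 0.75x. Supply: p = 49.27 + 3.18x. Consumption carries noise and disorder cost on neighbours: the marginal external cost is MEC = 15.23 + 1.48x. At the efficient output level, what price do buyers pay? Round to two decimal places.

P = 107.57

Social marginal benefit = demand − MEC = 99.27 - 2.23x.
Set SMB = MC: 99.27 - 2.23x = 49.27 + 3.18x → x* = 9.2421.
Consumer price on the demand curve at x*: 114.50 − 0.75×9.2421 = 107.5684.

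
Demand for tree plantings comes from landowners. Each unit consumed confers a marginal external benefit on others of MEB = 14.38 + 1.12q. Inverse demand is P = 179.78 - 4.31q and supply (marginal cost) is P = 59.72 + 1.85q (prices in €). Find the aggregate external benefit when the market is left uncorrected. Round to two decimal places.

€493.00

Market equilibrium (private): 59.72 + 1.85q = 179.78 - 4.31q → q_m = 19.4903.
Total external benefit = ∫₀^{q_m} (14.38 + 1.12q) dq = 14.38×19.4903 + ½×1.12×19.4903² = 492.9987.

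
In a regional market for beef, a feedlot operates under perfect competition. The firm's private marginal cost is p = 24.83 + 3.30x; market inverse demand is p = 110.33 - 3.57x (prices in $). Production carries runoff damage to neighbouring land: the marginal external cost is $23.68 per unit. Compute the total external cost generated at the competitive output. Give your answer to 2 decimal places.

$294.71

Market equilibrium (private): 24.83 + 3.30x = 110.33 - 3.57x → x_m = 12.4454.
Total external cost = MEC × x_m = 23.68 × 12.4454 = 294.7071.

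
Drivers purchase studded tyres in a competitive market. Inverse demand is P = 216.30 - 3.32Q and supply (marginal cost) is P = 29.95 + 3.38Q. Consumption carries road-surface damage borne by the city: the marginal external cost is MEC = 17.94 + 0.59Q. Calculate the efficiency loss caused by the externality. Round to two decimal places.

DWL = 80.93

Market equilibrium (private): 29.95 + 3.38Q = 216.30 - 3.32Q → Q_m = 27.8134.
Social marginal benefit = demand − MEC = 198.36 - 3.91Q.
Set SMB = MC: 198.36 - 3.91Q = 29.95 + 3.38Q → Q* = 23.1015.
The welfare-loss triangle has base |Q_m − Q*| and height MEC(Q_m) (the vertical gap between SMB and MC is zero at Q* and MEC at Q_m).
DWL = ½ × 4.7119 × 34.3499 = 80.9266.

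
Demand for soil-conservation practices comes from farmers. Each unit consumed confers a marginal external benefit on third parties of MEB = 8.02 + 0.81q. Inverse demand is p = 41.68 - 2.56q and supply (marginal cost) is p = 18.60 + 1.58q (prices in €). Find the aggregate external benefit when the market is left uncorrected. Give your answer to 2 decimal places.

€57.30

Market equilibrium (private): 18.60 + 1.58q = 41.68 - 2.56q → q_m = 5.5749.
Total external benefit = ∫₀^{q_m} (8.02 + 0.81q) dq = 8.02×5.5749 + ½×0.81×5.5749² = 57.2979.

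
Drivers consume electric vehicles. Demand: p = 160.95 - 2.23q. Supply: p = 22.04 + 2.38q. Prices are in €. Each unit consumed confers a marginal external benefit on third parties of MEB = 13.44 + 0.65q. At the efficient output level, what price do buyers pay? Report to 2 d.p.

P = €75.16

Social marginal benefit = demand + MEB = 174.39 - 1.58q.
Set SMB = MC: 174.39 - 1.58q = 22.04 + 2.38q → q* = 38.4722.
Consumer price on the demand curve at q*: 160.95 − 2.23×38.4722 = 75.1570.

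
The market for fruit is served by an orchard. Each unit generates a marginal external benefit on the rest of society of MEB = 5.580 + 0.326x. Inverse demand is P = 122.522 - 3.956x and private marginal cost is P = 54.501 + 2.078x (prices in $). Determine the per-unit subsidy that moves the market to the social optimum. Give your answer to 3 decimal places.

Social marginal cost = private MC − MEB = 48.921 + 1.752x.
Set SMC = demand: 48.921 + 1.752x = 122.522 - 3.956x → x* = 12.8944.
The Pigouvian subsidy equals MEB at x*: 5.580 + 0.326×12.8944 = 9.7836.

subsidy = $9.784 per unit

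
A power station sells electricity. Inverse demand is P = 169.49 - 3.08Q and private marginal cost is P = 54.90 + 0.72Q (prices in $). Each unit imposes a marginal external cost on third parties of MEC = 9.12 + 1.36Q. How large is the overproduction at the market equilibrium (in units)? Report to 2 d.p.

9.72 units

Market equilibrium (private): 54.90 + 0.72Q = 169.49 - 3.08Q → Q_m = 30.1553.
Social marginal cost = private MC + MEC = 64.02 + 2.08Q.
Set SMC = demand: 64.02 + 2.08Q = 169.49 - 3.08Q → Q* = 20.4399.
Gap = |30.1553 − 20.4399| = 9.7154.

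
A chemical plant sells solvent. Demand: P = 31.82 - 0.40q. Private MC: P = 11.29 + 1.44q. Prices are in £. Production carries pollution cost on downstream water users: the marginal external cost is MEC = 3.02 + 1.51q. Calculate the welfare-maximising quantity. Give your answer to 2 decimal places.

Social marginal cost = private MC + MEC = 14.31 + 2.95q.
Set SMC = demand: 14.31 + 2.95q = 31.82 - 0.40q → q* = 5.2269.

q* = 5.23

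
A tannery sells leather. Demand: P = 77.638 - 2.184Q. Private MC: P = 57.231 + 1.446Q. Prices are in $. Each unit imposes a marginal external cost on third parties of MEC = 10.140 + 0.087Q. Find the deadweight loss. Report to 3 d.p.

Market equilibrium (private): 57.231 + 1.446Q = 77.638 - 2.184Q → Q_m = 5.6218.
Social marginal cost = private MC + MEC = 67.371 + 1.533Q.
Set SMC = demand: 67.371 + 1.533Q = 77.638 - 2.184Q → Q* = 2.7622.
Height of the DWL triangle at Q_m is SMC(Q_m) − demand(Q_m) = MEC(Q_m) = 10.6291.
DWL = ½ × 2.8596 × 10.6291 = 15.1975.

DWL = $15.197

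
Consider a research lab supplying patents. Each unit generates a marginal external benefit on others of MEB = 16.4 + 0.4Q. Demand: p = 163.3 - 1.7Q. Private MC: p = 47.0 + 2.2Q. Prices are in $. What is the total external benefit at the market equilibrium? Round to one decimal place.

Market equilibrium (private): 47.0 + 2.2Q = 163.3 - 1.7Q → Q_m = 29.8205.
Total external benefit = ∫₀^{Q_m} (16.4 + 0.4Q) dQ = 16.4×29.8205 + ½×0.4×29.8205² = 666.9086.

$666.9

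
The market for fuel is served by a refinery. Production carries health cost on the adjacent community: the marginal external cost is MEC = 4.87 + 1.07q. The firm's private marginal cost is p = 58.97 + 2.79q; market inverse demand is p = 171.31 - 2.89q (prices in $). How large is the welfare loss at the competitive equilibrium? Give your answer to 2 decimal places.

DWL = $50.20

Market equilibrium (private): 58.97 + 2.79q = 171.31 - 2.89q → q_m = 19.7782.
Social marginal cost = private MC + MEC = 63.84 + 3.86q.
Set SMC = demand: 63.84 + 3.86q = 171.31 - 2.89q → q* = 15.9215.
Height of the DWL triangle at q_m is SMC(q_m) − demand(q_m) = MEC(q_m) = 26.0326.
DWL = ½ × 3.8567 × 26.0326 = 50.2000.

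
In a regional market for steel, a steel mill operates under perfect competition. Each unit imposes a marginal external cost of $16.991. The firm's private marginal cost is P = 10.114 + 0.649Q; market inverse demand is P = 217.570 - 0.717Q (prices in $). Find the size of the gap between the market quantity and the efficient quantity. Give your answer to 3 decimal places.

12.439 units

Market equilibrium (private): 10.114 + 0.649Q = 217.570 - 0.717Q → Q_m = 151.8712.
Social marginal cost = private MC + MEC = 27.105 + 0.649Q.
Set SMC = demand: 27.105 + 0.649Q = 217.570 - 0.717Q → Q* = 139.4327.
Gap = |151.8712 − 139.4327| = 12.4385.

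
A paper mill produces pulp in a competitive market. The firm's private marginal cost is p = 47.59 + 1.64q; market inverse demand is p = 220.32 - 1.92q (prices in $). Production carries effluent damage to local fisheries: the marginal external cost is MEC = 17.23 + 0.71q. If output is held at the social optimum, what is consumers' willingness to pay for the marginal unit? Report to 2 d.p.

P = $150.40

Social marginal cost = private MC + MEC = 64.82 + 2.35q.
Set SMC = demand: 64.82 + 2.35q = 220.32 - 1.92q → q* = 36.4169.
Consumer price on the demand curve at q*: 220.32 − 1.92×36.4169 = 150.3996.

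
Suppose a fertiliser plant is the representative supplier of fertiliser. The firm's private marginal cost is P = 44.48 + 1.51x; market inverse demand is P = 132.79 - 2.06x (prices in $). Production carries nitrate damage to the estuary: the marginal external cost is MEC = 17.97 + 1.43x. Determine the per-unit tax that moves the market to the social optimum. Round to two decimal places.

Social marginal cost = private MC + MEC = 62.45 + 2.94x.
Set SMC = demand: 62.45 + 2.94x = 132.79 - 2.06x → x* = 14.0680.
The Pigouvian tax equals MEC at x*: 17.97 + 1.43×14.0680 = 38.0872.

tax = $38.09 per unit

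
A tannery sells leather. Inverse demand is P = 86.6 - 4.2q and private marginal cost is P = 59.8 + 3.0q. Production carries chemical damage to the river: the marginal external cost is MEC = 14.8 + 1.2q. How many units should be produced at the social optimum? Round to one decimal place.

q* = 1.4

Social marginal cost = private MC + MEC = 74.6 + 4.2q.
Set SMC = demand: 74.6 + 4.2q = 86.6 - 4.2q → q* = 1.4286.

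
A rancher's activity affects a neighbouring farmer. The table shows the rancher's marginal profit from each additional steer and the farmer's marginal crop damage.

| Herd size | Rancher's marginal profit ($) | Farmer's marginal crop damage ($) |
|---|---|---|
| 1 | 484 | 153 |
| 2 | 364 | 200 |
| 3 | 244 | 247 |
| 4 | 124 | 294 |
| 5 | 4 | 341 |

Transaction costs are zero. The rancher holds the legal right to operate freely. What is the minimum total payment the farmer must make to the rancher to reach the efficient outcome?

$372

Left alone the rancher would choose level 5 (marginal profit stays positive).
Efficient level: k* = 2 (marginal profit ≥ marginal crop damage through 2).
The farmer must at least cover the rancher's forgone profit from cutting 5→2: 244 + 124 + 4 = 372.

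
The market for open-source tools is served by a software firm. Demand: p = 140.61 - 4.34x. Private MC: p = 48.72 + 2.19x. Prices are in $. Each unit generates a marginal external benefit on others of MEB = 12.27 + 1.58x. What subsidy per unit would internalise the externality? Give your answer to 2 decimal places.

Social marginal cost = private MC − MEB = 36.45 + 0.61x.
Set SMC = demand: 36.45 + 0.61x = 140.61 - 4.34x → x* = 21.0424.
The Pigouvian subsidy equals MEB at x*: 12.27 + 1.58×21.0424 = 45.5170.

subsidy = $45.52 per unit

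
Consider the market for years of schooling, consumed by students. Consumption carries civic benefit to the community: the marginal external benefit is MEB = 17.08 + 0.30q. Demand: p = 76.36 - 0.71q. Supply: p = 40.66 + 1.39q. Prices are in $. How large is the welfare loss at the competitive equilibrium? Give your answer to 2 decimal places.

Market equilibrium (private): 40.66 + 1.39q = 76.36 - 0.71q → q_m = 17.0000.
Social marginal benefit = demand + MEB = 93.44 - 0.41q.
Set SMB = MC: 93.44 - 0.41q = 40.66 + 1.39q → q* = 29.3222.
The loss is the area between SMB and MC from q* to q_m; with linear curves that's a triangle of height MEB(q_m).
DWL = ½ × 12.3222 × 22.1800 = 136.6532.

DWL = $136.65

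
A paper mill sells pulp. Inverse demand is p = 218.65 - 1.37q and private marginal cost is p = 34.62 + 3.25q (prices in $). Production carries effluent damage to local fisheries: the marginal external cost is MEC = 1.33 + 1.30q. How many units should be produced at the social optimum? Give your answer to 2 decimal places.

Social marginal cost = private MC + MEC = 35.95 + 4.55q.
Set SMC = demand: 35.95 + 4.55q = 218.65 - 1.37q → q* = 30.8615.

q* = 30.86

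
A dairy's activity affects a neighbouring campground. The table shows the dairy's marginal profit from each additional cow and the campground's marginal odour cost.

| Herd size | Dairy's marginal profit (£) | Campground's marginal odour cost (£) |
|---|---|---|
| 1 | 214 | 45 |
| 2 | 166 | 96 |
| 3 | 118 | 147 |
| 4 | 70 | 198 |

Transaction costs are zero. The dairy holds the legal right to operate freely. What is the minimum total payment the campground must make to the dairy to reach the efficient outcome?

Left alone the dairy would choose level 4 (marginal profit stays positive).
Efficient level: k* = 2 (marginal profit ≥ marginal odour cost through 2).
The campground must at least cover the dairy's forgone profit from cutting 4→2: 118 + 70 = 188.

£188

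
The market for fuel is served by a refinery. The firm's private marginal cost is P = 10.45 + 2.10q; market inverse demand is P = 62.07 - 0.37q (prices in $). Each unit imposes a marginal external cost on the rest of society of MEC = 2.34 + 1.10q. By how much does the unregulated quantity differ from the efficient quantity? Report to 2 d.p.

Market equilibrium (private): 10.45 + 2.10q = 62.07 - 0.37q → q_m = 20.8988.
Social marginal cost = private MC + MEC = 12.79 + 3.20q.
Set SMC = demand: 12.79 + 3.20q = 62.07 - 0.37q → q* = 13.8039.
Gap = |20.8988 − 13.8039| = 7.0949.

7.09 units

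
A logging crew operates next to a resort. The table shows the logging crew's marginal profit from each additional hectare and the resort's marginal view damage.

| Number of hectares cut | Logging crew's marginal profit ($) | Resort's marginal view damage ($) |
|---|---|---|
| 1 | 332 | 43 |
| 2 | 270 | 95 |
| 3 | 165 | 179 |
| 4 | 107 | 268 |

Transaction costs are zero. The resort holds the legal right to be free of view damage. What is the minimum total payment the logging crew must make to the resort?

Efficient level: marginal profit ≥ marginal view damage through level 2, so k* = 2.
With the resort holding the right, the logging crew must at least compensate total damage at k*: 43 + 95 = 138.

$138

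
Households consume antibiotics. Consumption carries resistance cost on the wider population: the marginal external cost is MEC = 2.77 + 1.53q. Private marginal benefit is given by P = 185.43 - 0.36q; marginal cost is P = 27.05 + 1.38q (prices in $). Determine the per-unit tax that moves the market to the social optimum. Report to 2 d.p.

tax = $75.58 per unit

Social marginal benefit = demand − MEC = 182.66 - 1.89q.
Set SMB = MC: 182.66 - 1.89q = 27.05 + 1.38q → q* = 47.5872.
The Pigouvian tax equals MEC at q*: 2.77 + 1.53×47.5872 = 75.5784.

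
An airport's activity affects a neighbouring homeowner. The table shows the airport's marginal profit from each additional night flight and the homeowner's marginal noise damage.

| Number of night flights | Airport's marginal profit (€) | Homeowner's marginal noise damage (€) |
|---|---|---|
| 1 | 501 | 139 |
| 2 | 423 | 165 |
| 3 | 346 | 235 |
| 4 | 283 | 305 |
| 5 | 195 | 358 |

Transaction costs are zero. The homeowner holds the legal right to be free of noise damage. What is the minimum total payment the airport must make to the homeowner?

€539

Efficient level: marginal profit ≥ marginal noise damage through level 3, so k* = 3.
With the homeowner holding the right, the airport must at least compensate total damage at k*: 139 + 165 + 235 = 539.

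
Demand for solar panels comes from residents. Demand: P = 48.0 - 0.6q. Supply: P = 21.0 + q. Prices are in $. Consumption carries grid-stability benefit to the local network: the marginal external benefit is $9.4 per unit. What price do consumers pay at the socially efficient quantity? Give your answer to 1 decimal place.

P = $34.4

Social marginal benefit = demand + MEB = 57.4 - 0.6q.
Set SMB = MC: 57.4 - 0.6q = 21.0 + q → q* = 22.7500.
Consumer price on the demand curve at q*: 48.0 − 0.6×22.7500 = 34.3500.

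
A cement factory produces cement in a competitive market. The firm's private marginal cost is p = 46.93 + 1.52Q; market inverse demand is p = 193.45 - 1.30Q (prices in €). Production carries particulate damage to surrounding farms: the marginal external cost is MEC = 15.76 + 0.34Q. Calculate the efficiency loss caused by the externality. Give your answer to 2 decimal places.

DWL = €176.78

Market equilibrium (private): 46.93 + 1.52Q = 193.45 - 1.30Q → Q_m = 51.9574.
Social marginal cost = private MC + MEC = 62.69 + 1.86Q.
Set SMC = demand: 62.69 + 1.86Q = 193.45 - 1.30Q → Q* = 41.3797.
Between Q* and Q_m the wedge SMC − demand runs linearly from 0 to MEC(Q_m), so the loss is a triangle.
DWL = ½ × 10.5777 × 33.4255 = 176.7825.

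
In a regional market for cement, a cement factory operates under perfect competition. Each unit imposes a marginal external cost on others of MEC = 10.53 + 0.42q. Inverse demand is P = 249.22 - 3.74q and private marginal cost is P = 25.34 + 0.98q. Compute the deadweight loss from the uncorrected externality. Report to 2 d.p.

DWL = 90.20

Market equilibrium (private): 25.34 + 0.98q = 249.22 - 3.74q → q_m = 47.4322.
Social marginal cost = private MC + MEC = 35.87 + 1.40q.
Set SMC = demand: 35.87 + 1.40q = 249.22 - 3.74q → q* = 41.5078.
The loss is the area between SMC and demand from q* to q_m; with linear curves that's a triangle of height MEC(q_m).
DWL = ½ × 5.9244 × 30.4515 = 90.2034.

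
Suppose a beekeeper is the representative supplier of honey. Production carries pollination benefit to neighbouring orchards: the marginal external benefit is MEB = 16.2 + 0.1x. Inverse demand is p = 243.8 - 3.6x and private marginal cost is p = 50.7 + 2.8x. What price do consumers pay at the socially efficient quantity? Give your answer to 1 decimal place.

P = 124.2

Social marginal cost = private MC − MEB = 34.5 + 2.7x.
Set SMC = demand: 34.5 + 2.7x = 243.8 - 3.6x → x* = 33.2222.
Consumer price on the demand curve at x*: 243.8 − 3.6×33.2222 = 124.2001.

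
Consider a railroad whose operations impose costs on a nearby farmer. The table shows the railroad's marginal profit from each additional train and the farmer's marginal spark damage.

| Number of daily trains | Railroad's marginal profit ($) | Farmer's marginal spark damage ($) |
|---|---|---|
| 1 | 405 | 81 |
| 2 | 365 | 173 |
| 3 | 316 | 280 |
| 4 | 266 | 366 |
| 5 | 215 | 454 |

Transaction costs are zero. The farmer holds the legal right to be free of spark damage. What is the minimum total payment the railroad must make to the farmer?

$534

Efficient level: marginal profit ≥ marginal spark damage through level 3, so k* = 3.
With the farmer holding the right, the railroad must at least compensate total damage at k*: 81 + 173 + 280 = 534.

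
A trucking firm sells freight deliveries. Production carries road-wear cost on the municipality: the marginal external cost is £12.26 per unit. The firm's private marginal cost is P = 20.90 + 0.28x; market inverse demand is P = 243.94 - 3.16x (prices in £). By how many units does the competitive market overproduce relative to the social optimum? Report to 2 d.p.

Market equilibrium (private): 20.90 + 0.28x = 243.94 - 3.16x → x_m = 64.8372.
Social marginal cost = private MC + MEC = 33.16 + 0.28x.
Set SMC = demand: 33.16 + 0.28x = 243.94 - 3.16x → x* = 61.2733.
Gap = |64.8372 − 61.2733| = 3.5639.

3.56 units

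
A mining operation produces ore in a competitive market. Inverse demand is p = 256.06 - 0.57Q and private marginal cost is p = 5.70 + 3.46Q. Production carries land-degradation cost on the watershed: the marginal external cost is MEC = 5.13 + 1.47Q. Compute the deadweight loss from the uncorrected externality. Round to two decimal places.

DWL = 845.73

Market equilibrium (private): 5.70 + 3.46Q = 256.06 - 0.57Q → Q_m = 62.1241.
Social marginal cost = private MC + MEC = 10.83 + 4.93Q.
Set SMC = demand: 10.83 + 4.93Q = 256.06 - 0.57Q → Q* = 44.5873.
The loss is the area between SMC and demand from Q* to Q_m; with linear curves that's a triangle of height MEC(Q_m).
DWL = ½ × 17.5368 × 96.4524 = 845.7332.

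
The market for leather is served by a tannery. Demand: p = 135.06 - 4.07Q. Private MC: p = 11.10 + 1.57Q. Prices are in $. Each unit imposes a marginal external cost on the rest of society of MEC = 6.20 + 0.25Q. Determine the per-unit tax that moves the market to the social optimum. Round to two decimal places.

Social marginal cost = private MC + MEC = 17.30 + 1.82Q.
Set SMC = demand: 17.30 + 1.82Q = 135.06 - 4.07Q → Q* = 19.9932.
The Pigouvian tax equals MEC at Q*: 6.20 + 0.25×19.9932 = 11.1983.

tax = $11.20 per unit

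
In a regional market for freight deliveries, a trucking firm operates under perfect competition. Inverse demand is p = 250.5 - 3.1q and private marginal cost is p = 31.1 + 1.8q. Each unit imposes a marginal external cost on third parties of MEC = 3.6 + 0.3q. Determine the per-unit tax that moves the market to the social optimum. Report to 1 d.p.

tax = 16.1 per unit

Social marginal cost = private MC + MEC = 34.7 + 2.1q.
Set SMC = demand: 34.7 + 2.1q = 250.5 - 3.1q → q* = 41.5000.
The Pigouvian tax equals MEC at q*: 3.6 + 0.3×41.5000 = 16.0500.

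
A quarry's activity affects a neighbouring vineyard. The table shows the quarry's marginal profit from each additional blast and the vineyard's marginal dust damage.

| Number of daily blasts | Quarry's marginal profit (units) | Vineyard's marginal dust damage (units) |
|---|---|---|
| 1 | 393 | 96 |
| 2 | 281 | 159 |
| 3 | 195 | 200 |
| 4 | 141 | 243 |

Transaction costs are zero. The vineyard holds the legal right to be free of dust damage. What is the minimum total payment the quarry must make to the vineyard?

255

Efficient level: marginal profit ≥ marginal dust damage through level 2, so k* = 2.
With the vineyard holding the right, the quarry must at least compensate total damage at k*: 96 + 159 = 255.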